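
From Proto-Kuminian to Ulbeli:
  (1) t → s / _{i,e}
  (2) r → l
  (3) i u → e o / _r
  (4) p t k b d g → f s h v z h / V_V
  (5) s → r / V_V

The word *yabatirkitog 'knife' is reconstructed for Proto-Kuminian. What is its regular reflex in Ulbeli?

yavarilkirog

Ulbeli: start from *yabatirkitog.
  rule 1 (palatalisation): yabatirkitog → yabasirkitog
  rule 2 (unconditioned shift): yabasirkitog → yabasilkitog
  rule 3: no change — yabasilkitog
  rule 4 (intervocalic lenition): yabasilkitog → yavasilkisog
  rule 5 (rhotacism): yavasilkisog → yavarilkirog
  ⇒ Ulbeli yavarilkirog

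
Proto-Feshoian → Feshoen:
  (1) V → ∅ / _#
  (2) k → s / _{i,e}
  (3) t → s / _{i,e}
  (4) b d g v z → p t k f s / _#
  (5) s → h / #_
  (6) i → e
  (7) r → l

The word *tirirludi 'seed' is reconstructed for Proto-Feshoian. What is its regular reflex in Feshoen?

helellut

Feshoen: start from *tirirludi.
  rule 1 (apocope): tirirludi → tirirlud
  rule 2: no change — tirirlud
  rule 3 (palatalisation): tirirlud → sirirlud
  rule 4 (final devoicing): sirirlud → sirirlut
  rule 5 (debuccalisation): sirirlut → hirirlut
  rule 6 (vowel merger): hirirlut → hererlut
  rule 7 (unconditioned shift): hererlut → helellut
  ⇒ Feshoen helellut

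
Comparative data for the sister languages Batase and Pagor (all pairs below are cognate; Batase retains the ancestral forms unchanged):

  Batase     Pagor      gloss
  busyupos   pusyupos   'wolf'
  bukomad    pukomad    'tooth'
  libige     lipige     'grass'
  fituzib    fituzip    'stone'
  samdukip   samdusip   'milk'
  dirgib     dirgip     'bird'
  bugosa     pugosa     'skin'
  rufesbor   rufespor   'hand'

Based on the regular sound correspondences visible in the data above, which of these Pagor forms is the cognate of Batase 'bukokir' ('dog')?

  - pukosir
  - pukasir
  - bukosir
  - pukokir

busyupos ~ pusyupos, bukomad ~ pukomad — Batase b corresponds to Pagor p word-initially before a back vowel.
samdukip ~ samdusip — Batase k corresponds to Pagor s between vowels (before a front vowel).
Applying these to Batase 'bukokir':
  bukokir → pukokir   (b→p word-initially before a back vowel)
  pukokir → pukosir   (k→s between vowels (before a front vowel))
So the Pagor cognate is 'pukosir'.

pukosir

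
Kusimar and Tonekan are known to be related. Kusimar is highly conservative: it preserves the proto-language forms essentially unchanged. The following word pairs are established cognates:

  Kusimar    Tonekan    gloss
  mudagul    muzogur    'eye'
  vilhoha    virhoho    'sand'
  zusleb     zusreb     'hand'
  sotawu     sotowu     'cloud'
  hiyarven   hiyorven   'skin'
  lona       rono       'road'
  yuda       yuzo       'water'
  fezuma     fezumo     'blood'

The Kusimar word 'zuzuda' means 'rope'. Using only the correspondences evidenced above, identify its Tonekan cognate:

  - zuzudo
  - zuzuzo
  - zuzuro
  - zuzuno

zuzuzo

mudagul ~ muzogur, yuda ~ yuzo — Kusimar d corresponds to Tonekan z between vowels (before a back vowel).
vilhoha ~ virhoho, lona ~ rono — Kusimar a corresponds to Tonekan o word-finally.
Applying these to Kusimar 'zuzuda':
  zuzuda → zuzuza   (d→z between vowels (before a back vowel))
  zuzuza → zuzuzo   (a→o word-finally)
So the Tonekan cognate is 'zuzuzo'.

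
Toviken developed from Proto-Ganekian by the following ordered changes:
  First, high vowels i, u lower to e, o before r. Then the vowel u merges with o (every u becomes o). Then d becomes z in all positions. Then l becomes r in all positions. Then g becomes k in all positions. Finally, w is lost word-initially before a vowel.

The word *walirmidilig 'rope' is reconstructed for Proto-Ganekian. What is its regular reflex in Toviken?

Toviken: start from *walirmidilig.
  rule 1 (pre-rhotic lowering): walirmidilig → walermidilig
  rule 2: no change — walermidilig
  rule 3 (unconditioned shift): walermidilig → walermizilig
  rule 4 (unconditioned shift): walermizilig → warermizirig
  rule 5 (unconditioned shift): warermizirig → warermizirik
  rule 6 (glide loss): warermizirik → arermizirik
  ⇒ Toviken arermizirik

arermizirik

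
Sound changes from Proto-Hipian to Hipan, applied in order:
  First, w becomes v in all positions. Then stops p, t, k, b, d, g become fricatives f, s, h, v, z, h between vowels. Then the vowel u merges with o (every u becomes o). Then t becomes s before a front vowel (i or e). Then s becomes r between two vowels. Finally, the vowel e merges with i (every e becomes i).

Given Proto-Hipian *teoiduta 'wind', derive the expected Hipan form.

Hipan: *teoiduta
  teoiduta (rule 1 does not apply)
  teoiduta → teoizusa   [intervocalic lenition]
  teoizusa → teoizosa   [vowel merger]
  teoizosa → seoizosa   [palatalisation]
  seoizosa → seoizora   [rhotacism]
  seoizora → sioizora   [vowel merger]
  giving Hipan sioizora.

sioizora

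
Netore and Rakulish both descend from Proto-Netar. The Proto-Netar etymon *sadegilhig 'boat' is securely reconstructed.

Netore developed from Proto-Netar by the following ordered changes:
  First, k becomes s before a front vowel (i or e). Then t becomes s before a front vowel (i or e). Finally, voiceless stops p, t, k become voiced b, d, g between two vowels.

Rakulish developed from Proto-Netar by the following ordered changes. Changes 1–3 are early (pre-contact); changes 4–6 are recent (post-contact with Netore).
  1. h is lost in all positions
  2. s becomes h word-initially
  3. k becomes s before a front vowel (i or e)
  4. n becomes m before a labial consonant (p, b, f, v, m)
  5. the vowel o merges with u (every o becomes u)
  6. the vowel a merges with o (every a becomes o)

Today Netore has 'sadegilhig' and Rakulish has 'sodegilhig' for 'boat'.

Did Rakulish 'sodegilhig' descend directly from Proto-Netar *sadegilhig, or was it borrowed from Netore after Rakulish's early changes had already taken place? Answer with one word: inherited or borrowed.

borrowed

If inherited, *sadegilhig would pass through all of Rakulish's changes:
Rakulish: start from *sadegilhig.
  rule 1 (h-loss): sadegilhig → sadegilig
  rule 2 (debuccalisation): sadegilig → hadegilig
  rule 3: no change — hadegilig
  rule 4: no change — hadegilig
  rule 5: no change — hadegilig
  rule 6 (vowel merger): hadegilig → hodegilig
  ⇒ Rakulish hodegilig
If borrowed from Netore 'sadegilhig' after the early changes, it would undergo only the recent ones:
  rule 4 (nasal place assimilation): no change (sadegilhig)
  rule 5 (vowel merger): no change (sadegilhig)
  rule 6 (vowel merger): sadegilhig → sodegilhig
  ⇒ as a loan: sodegilhig
Rakulish 'sodegilhig' matches the loan outcome 'sodegilhig', not the inherited 'hodegilig' — it skipped the early Rakulish changes, so it was borrowed from Netore.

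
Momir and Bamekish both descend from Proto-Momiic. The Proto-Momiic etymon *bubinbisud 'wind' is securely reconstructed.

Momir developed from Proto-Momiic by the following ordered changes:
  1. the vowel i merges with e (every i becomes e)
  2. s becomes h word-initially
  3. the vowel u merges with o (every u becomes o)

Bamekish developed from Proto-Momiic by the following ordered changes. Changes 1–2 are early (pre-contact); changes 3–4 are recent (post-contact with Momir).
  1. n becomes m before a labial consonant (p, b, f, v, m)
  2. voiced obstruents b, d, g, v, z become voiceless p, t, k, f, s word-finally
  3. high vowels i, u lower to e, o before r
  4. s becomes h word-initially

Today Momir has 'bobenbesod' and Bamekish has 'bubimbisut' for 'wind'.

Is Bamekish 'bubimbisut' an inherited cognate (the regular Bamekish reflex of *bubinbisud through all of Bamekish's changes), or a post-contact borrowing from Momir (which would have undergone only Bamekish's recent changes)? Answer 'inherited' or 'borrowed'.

If inherited, *bubinbisud would pass through all of Bamekish's changes:
Bamekish: *bubinbisud > bubimbisud > bubimbisut  (by nasal place assimilation, final devoicing)
If borrowed from Momir 'bobenbesod' after the early changes, it would undergo only the recent ones:
  rule 3 (pre-rhotic lowering): no change (bobenbesod)
  rule 4 (debuccalisation): no change (bobenbesod)
  ⇒ as a loan: bobenbesod
Bamekish 'bubimbisut' matches the inherited outcome exactly, so it is an inherited cognate, not a loan.

inherited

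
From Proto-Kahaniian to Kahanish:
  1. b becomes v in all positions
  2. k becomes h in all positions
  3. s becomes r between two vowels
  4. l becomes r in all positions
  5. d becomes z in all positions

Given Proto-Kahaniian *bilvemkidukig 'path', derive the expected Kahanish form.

Kahanish: start from *bilvemkidukig.
  rule 1 (unconditioned shift): bilvemkidukig → vilvemkidukig
  rule 2 (unconditioned shift): vilvemkidukig → vilvemhiduhig
  rule 3: no change — vilvemhiduhig
  rule 4 (unconditioned shift): vilvemhiduhig → virvemhiduhig
  rule 5 (unconditioned shift): virvemhiduhig → virvemhizuhig
  ⇒ Kahanish virvemhizuhig

virvemhizuhig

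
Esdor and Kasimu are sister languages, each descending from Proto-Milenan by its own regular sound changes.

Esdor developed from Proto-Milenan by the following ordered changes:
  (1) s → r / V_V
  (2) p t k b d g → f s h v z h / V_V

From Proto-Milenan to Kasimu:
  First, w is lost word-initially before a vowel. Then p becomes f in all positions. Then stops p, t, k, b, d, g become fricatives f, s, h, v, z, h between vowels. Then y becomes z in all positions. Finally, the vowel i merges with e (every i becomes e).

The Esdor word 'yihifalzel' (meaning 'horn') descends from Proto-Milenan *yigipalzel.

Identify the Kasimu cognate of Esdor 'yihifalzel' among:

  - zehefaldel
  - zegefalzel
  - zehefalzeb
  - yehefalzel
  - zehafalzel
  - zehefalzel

Kasimu: start from *yigipalzel.
  rule 1: no change — yigipalzel
  rule 2 (unconditioned shift): yigipalzel → yigifalzel
  rule 3 (intervocalic lenition): yigifalzel → yihifalzel
  rule 4 (unconditioned shift): yihifalzel → zihifalzel
  rule 5 (vowel merger): zihifalzel → zehefalzel
  ⇒ Kasimu zehefalzel
Only 'zehefalzel' matches the regular Kasimu development of *yigipalzel.

zehefalzel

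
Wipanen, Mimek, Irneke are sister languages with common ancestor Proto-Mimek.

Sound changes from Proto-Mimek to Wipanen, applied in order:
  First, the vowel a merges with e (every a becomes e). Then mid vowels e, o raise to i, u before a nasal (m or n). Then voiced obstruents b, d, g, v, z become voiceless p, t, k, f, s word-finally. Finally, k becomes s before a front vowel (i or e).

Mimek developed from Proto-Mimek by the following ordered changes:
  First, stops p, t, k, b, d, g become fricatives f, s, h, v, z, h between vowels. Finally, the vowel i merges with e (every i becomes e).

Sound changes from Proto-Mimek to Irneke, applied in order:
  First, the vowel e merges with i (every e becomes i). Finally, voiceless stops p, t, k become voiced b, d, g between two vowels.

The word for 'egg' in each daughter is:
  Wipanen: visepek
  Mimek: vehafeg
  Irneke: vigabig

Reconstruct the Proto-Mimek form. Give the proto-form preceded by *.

Position 2: Wipanen has i, Mimek has e, Irneke has i. Taking the neighbouring segments as reconstructed: Wipanen i can only go back to *i; Mimek e could go back to *e or *i; Irneke i could go back to *e or *i — the one source consistent with every daughter is *i.
Position 4: Wipanen has e, Mimek has a, Irneke has a. Mimek preserves a here (none of its changes turn any other segment into a), so the proto-segment is *a.
Continuing position by position gives *vikapeg; check it forward:
Wipanen: *vikapeg
  vikapeg → vikepeg   [vowel merger]
  vikepeg (rule 2 does not apply)
  vikepeg → vikepek   [final devoicing]
  vikepek → visepek   [palatalisation]
  giving Wipanen visepek.
Mimek: *vikapeg > vihafeg > vehafeg  (by intervocalic lenition, vowel merger)
Irneke: *vikapeg
  vikapeg → vikapig   [vowel merger]
  vikapig → vigabig   [intervocalic voicing]
  giving Irneke vigabig.
*vikapeg is the unique common source.

*vikapeg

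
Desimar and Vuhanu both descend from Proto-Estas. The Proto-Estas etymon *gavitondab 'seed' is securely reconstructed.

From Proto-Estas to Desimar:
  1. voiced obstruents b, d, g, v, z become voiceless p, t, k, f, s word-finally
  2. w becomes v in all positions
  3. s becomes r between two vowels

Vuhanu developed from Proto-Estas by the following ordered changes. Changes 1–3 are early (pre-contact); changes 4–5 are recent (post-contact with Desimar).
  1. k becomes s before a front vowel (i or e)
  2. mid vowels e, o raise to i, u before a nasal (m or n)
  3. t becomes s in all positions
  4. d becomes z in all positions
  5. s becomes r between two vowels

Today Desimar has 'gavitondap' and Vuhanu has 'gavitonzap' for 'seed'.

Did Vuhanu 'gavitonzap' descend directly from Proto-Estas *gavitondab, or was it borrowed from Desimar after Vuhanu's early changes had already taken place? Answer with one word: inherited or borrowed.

borrowed

If inherited, *gavitondab would pass through all of Vuhanu's changes:
Vuhanu: *gavitondab > gavitundab > gavisundab > gavisunzab > gavirunzab  (by pre-nasal raising, unconditioned shift, unconditioned shift, rhotacism)
If borrowed from Desimar 'gavitondap' after the early changes, it would undergo only the recent ones:
  rule 4 (unconditioned shift): gavitondap → gavitonzap
  rule 5 (rhotacism): no change (gavitonzap)
  ⇒ as a loan: gavitonzap
Vuhanu 'gavitonzap' matches the loan outcome 'gavitonzap', not the inherited 'gavirunzab' — it skipped the early Vuhanu changes, so it was borrowed from Desimar.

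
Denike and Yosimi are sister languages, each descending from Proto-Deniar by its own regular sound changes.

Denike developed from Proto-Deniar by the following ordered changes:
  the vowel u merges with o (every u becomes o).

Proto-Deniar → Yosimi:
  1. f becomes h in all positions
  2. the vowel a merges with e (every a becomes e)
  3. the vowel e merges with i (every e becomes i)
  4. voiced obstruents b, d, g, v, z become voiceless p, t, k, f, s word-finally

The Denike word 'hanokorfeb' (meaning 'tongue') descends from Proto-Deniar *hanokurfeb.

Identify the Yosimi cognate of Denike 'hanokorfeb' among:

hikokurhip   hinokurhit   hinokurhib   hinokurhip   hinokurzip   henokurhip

hinokurhip

Yosimi: *hanokurfeb
  hanokurfeb → hanokurheb   [unconditioned shift]
  hanokurheb → henokurheb   [vowel merger]
  henokurheb → hinokurhib   [vowel merger]
  hinokurhib → hinokurhip   [final devoicing]
  giving Yosimi hinokurhip.
Among the options, 'hinokurhip' alone shows every Yosimi change applied in order.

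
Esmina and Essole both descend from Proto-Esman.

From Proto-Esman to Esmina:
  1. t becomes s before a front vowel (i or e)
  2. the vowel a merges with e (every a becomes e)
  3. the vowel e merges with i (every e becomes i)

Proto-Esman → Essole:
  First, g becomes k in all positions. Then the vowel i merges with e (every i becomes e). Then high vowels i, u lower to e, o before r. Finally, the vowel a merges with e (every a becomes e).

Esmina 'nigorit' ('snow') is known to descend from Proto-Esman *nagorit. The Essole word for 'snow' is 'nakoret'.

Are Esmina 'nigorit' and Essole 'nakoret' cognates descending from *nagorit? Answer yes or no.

Derive the expected Essole reflex of *nagorit:
Essole: start from *nagorit.
  rule 1 (unconditioned shift): nagorit → nakorit
  rule 2 (vowel merger): nakorit → nakoret
  rule 3: no change — nakoret
  rule 4 (vowel merger): nakoret → nekoret
  ⇒ Essole nekoret
The regular Essole reflex would be 'nekoret', but the attested form is 'nakoret'. The correspondence is irregular, so they are not cognates (the Essole form has a different source).

no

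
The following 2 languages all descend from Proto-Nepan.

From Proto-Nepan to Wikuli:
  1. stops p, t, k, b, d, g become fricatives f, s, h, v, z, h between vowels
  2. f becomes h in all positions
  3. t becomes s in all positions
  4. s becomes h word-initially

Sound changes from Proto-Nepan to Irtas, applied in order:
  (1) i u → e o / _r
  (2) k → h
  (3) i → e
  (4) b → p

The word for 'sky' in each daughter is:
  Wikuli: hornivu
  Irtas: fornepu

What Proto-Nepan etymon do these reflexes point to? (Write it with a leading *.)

*fornibu

Position 5: Wikuli has i, Irtas has e. Wikuli preserves i here (none of its changes turn any other segment into i), so the proto-segment is *i.
Position 6: Wikuli has v, Irtas has p. Taking the neighbouring segments as reconstructed: Wikuli v could go back to *b or *v; Irtas p could go back to *p or *b — the one source consistent with every daughter is *b.
Position 1: Wikuli has h, Irtas has f. Irtas preserves f here (none of its changes turn any other segment into f), so the proto-segment is *f.
Verify the candidate proto-form against each daughter:
Wikuli: *fornibu > fornivu > hornivu  (by intervocalic lenition, unconditioned shift)
Irtas: *fornibu
  fornibu (rule 1 does not apply)
  fornibu (rule 2 does not apply)
  fornibu → fornebu   [vowel merger]
  fornebu → fornepu   [unconditioned shift]
  giving Irtas fornepu.
Only *fornibu yields all of Wikuli hornivu, Irtas fornepu.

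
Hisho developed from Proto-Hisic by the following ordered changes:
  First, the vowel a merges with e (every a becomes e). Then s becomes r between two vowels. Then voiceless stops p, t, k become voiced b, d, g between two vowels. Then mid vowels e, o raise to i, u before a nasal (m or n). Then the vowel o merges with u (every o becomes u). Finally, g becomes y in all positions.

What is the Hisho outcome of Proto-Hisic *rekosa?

Hisho: *rekosa
  rekosa → rekose   [vowel merger]
  rekose → rekore   [rhotacism]
  rekore → regore   [intervocalic voicing]
  regore (rule 4 does not apply)
  regore → regure   [vowel merger]
  regure → reyure   [unconditioned shift]
  giving Hisho reyure.

reyure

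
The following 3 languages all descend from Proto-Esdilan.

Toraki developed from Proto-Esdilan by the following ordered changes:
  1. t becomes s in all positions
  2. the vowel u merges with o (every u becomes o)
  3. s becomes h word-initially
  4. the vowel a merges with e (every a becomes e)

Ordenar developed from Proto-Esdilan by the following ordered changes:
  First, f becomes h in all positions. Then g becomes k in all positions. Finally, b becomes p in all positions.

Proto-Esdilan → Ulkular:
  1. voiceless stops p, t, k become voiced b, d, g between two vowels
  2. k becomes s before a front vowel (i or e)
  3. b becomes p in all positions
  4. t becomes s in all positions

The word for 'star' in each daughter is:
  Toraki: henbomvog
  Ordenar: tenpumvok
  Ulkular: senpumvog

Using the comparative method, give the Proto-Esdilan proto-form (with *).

Position 9: Toraki has g, Ordenar has k, Ulkular has g. Toraki preserves g here (none of its changes turn any other segment into g), so the proto-segment is *g.
Position 4: Toraki has b, Ordenar has p, Ulkular has p. Toraki preserves b here (none of its changes turn any other segment into b), so the proto-segment is *b.
Position 5: Toraki has o, Ordenar has u, Ulkular has u. Ordenar preserves u here (none of its changes turn any other segment into u), so the proto-segment is *u.
Continuing position by position gives *tenbumvog; check it forward:
Toraki: start from *tenbumvog.
  rule 1 (unconditioned shift): tenbumvog → senbumvog
  rule 2 (vowel merger): senbumvog → senbomvog
  rule 3 (debuccalisation): senbomvog → henbomvog
  rule 4: no change — henbomvog
  ⇒ Toraki henbomvog
Ordenar: *tenbumvog
  tenbumvog (rule 1 does not apply)
  tenbumvog → tenbumvok   [unconditioned shift]
  tenbumvok → tenpumvok   [unconditioned shift]
  giving Ordenar tenpumvok.
Ulkular: *tenbumvog > tenpumvog > senpumvog  (by unconditioned shift, unconditioned shift)
No other proto-form is consistent with every reflex, so the reconstruction is *tenbumvog.

*tenbumvog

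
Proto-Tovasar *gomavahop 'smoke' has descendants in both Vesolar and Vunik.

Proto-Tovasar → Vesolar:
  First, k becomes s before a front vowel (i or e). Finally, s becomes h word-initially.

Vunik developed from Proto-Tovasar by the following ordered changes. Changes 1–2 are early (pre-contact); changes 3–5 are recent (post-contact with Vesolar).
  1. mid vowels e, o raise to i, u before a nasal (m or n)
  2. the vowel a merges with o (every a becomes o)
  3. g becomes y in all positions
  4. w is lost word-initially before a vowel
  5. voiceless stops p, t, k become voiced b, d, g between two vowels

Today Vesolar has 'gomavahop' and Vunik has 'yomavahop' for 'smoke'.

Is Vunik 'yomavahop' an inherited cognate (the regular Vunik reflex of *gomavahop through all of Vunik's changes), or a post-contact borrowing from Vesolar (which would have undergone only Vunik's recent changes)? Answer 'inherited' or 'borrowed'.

If inherited, *gomavahop would pass through all of Vunik's changes:
Vunik: *gomavahop
  gomavahop → gumavahop   [pre-nasal raising]
  gumavahop → gumovohop   [vowel merger]
  gumovohop → yumovohop   [unconditioned shift]
  yumovohop (rule 4 does not apply)
  yumovohop (rule 5 does not apply)
  giving Vunik yumovohop.
If borrowed from Vesolar 'gomavahop' after the early changes, it would undergo only the recent ones:
  rule 3 (unconditioned shift): gomavahop → yomavahop
  rule 4 (glide loss): no change (yomavahop)
  rule 5 (intervocalic voicing): no change (yomavahop)
  ⇒ as a loan: yomavahop
Vunik 'yomavahop' matches the loan outcome 'yomavahop', not the inherited 'yumovohop' — it skipped the early Vunik changes, so it was borrowed from Vesolar.

borrowed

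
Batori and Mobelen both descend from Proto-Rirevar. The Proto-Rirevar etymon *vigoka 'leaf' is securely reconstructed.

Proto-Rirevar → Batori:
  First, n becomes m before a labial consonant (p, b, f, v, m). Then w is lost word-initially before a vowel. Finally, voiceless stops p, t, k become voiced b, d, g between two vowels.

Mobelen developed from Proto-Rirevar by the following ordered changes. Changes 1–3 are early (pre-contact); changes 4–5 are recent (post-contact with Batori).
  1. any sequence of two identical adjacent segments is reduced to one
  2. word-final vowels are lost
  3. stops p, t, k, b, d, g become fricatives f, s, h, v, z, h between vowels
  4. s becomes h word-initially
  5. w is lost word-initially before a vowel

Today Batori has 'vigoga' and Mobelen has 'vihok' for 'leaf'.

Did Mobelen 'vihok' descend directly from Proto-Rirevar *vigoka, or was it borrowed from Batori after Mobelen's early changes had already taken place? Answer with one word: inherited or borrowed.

inherited

If inherited, *vigoka would pass through all of Mobelen's changes:
Mobelen: *vigoka
  vigoka (rule 1 does not apply)
  vigoka → vigok   [apocope]
  vigok → vihok   [intervocalic lenition]
  vihok (rule 4 does not apply)
  vihok (rule 5 does not apply)
  giving Mobelen vihok.
If borrowed from Batori 'vigoga' after the early changes, it would undergo only the recent ones:
  rule 4 (debuccalisation): no change (vigoga)
  rule 5 (glide loss): no change (vigoga)
  ⇒ as a loan: vigoga
Mobelen 'vihok' matches the inherited outcome exactly, so it is an inherited cognate, not a loan.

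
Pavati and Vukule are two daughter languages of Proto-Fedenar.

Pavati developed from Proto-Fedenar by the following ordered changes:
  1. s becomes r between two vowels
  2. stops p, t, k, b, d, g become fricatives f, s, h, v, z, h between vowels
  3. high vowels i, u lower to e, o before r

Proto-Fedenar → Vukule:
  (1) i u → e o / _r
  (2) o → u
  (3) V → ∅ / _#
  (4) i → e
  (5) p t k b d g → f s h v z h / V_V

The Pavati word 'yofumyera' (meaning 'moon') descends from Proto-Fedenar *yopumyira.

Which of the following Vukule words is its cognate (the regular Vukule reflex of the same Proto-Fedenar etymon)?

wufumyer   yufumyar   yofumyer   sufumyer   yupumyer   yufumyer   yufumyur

Vukule: *yopumyira
  yopumyira → yopumyera   [pre-rhotic lowering]
  yopumyera → yupumyera   [vowel merger]
  yupumyera → yupumyer   [apocope]
  yupumyer (rule 4 does not apply)
  yupumyer → yufumyer   [intervocalic lenition]
  giving Vukule yufumyer.
The other candidates each miss or misapply at least one Vukule change.

yufumyer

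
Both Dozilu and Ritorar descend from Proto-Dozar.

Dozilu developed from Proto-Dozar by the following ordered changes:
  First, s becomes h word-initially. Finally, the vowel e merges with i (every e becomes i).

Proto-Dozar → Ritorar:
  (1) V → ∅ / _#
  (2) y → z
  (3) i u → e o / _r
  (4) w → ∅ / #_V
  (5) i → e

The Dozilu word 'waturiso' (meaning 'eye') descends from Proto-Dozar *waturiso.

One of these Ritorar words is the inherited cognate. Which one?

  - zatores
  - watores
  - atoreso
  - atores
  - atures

Ritorar: *waturiso
  waturiso → waturis   [apocope]
  waturis (rule 2 does not apply)
  waturis → watoris   [pre-rhotic lowering]
  watoris → atoris   [glide loss]
  atoris → atores   [vowel merger]
  giving Ritorar atores.
The other candidates each miss or misapply at least one Ritorar change.

atores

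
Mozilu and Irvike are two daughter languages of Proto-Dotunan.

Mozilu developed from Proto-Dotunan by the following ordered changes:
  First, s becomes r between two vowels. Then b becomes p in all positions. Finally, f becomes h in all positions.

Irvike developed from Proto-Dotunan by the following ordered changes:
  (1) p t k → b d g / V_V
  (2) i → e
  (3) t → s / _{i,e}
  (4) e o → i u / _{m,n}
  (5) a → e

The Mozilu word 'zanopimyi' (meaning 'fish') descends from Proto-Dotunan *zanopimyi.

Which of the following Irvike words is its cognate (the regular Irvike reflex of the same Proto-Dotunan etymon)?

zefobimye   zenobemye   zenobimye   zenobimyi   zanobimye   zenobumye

zenobimye

Irvike: *zanopimyi
  zanopimyi → zanobimyi   [intervocalic voicing]
  zanobimyi → zanobemye   [vowel merger]
  zanobemye (rule 3 does not apply)
  zanobemye → zanobimye   [pre-nasal raising]
  zanobimye → zenobimye   [vowel merger]
  giving Irvike zenobimye.
The other candidates each miss or misapply at least one Irvike change.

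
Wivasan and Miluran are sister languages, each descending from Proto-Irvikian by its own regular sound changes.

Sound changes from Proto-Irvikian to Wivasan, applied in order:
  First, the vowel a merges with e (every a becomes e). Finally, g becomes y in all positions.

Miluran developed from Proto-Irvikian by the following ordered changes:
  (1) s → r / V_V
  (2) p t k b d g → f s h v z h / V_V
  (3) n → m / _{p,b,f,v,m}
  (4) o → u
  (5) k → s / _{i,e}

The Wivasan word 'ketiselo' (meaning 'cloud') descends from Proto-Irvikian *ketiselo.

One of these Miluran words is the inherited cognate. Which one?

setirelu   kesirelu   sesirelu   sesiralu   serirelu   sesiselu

sesirelu

Miluran: *ketiselo
  ketiselo → ketirelo   [rhotacism]
  ketirelo → kesirelo   [intervocalic lenition]
  kesirelo (rule 3 does not apply)
  kesirelo → kesirelu   [vowel merger]
  kesirelu → sesirelu   [palatalisation]
  giving Miluran sesirelu.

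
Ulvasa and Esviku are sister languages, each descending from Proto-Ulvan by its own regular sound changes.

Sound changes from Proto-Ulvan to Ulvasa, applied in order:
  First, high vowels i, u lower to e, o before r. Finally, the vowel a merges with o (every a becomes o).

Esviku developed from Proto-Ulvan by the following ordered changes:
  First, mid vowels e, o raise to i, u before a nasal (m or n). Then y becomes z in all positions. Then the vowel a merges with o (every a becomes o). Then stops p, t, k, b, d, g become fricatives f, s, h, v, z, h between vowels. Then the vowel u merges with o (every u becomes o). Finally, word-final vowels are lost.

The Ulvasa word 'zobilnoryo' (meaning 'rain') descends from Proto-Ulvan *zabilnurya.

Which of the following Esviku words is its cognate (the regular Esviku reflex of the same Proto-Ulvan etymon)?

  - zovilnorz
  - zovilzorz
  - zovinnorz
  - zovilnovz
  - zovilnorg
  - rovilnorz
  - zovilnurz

Esviku: *zabilnurya > zabilnurza > zobilnurzo > zovilnurzo > zovilnorzo > zovilnorz  (by unconditioned shift, vowel merger, intervocalic lenition, vowel merger, apocope)

zovilnorz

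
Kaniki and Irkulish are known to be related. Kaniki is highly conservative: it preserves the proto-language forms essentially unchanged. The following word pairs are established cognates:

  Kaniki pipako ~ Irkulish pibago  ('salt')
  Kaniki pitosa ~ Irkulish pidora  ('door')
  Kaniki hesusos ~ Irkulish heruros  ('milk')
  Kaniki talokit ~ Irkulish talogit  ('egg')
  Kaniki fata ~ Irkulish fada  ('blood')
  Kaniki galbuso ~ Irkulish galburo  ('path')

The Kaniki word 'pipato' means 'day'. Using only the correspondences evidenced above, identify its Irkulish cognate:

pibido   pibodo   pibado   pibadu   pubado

pipako ~ pibago — Kaniki p corresponds to Irkulish b between vowels (before a back vowel).
pitosa ~ pidora — Kaniki t corresponds to Irkulish d between vowels (before a back vowel).
Applying these to Kaniki 'pipato':
  pipato → pibato   (p→b between vowels (before a back vowel))
  pibato → pibado   (t→d between vowels (before a back vowel))
So the Irkulish cognate is 'pibado'.

pibado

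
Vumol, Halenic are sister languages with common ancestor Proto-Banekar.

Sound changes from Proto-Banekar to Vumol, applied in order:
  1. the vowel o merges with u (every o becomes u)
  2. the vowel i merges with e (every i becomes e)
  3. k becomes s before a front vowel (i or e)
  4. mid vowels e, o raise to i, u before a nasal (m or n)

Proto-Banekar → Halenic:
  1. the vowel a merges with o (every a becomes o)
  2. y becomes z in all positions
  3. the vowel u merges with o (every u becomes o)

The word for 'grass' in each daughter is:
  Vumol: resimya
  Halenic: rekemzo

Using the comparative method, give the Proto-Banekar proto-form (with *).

Position 4: Vumol has i, Halenic has e. Halenic preserves e here (none of its changes turn any other segment into e), so the proto-segment is *e.
Position 7: Vumol has a, Halenic has o. Vumol preserves a here (none of its changes turn any other segment into a), so the proto-segment is *a.
Verify the candidate proto-form against each daughter:
Vumol: *rekemya > resemya > resimya  (by palatalisation, pre-nasal raising)
Halenic: start from *rekemya.
  rule 1 (vowel merger): rekemya → rekemyo
  rule 2 (unconditioned shift): rekemyo → rekemzo
  rule 3: no change — rekemzo
  ⇒ Halenic rekemzo
*rekemya is the unique common source.

*rekemya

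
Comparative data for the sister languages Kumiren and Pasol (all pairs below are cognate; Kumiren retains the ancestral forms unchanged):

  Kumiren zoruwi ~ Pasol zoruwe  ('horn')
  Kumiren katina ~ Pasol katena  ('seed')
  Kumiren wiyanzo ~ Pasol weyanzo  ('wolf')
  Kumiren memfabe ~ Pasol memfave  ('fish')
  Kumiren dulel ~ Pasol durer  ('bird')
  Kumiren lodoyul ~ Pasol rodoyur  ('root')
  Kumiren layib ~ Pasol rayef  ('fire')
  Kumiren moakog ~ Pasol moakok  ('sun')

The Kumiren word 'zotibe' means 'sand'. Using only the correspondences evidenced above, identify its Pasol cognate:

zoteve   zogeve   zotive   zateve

zoteve

layib ~ rayef — Kumiren i corresponds to Pasol e after a consonant, before a labial obstruent.
memfabe ~ memfave — Kumiren b corresponds to Pasol v between vowels (before a front vowel).
Applying these to Kumiren 'zotibe':
  zotibe → zotebe   (i→e after a consonant, before a labial obstruent)
  zotebe → zoteve   (b→v between vowels (before a front vowel))
So the Pasol cognate is 'zoteve'.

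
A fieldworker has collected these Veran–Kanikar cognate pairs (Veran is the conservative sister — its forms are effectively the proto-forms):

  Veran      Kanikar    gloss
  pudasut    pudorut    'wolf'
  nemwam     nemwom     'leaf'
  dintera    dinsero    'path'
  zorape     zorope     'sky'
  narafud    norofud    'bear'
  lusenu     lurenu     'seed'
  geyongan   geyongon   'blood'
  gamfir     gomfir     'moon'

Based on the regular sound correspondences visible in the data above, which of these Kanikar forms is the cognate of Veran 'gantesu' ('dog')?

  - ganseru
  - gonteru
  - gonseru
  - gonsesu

geyongan ~ geyongon — Veran a corresponds to Kanikar o after a consonant, before a nasal.
dintera ~ dinsero — Veran t corresponds to Kanikar s after a consonant, before a front vowel.
pudasut ~ pudorut — Veran s corresponds to Kanikar r between vowels (before a back vowel).
Applying these to Veran 'gantesu':
  gantesu → gontesu   (a→o after a consonant, before a nasal)
  gontesu → gonsesu   (t→s after a consonant, before a front vowel)
  gonsesu → gonseru   (s→r between vowels (before a back vowel))
So the Kanikar cognate is 'gonseru'.

gonseru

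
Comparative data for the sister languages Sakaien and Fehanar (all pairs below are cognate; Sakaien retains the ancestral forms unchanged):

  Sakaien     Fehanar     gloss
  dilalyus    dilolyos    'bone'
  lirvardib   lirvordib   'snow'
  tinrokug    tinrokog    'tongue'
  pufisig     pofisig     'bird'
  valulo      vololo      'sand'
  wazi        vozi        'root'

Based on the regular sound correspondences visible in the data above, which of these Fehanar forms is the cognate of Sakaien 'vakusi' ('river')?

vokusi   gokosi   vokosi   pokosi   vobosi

dilalyus ~ dilolyos, valulo ~ vololo — Sakaien a corresponds to Fehanar o after a consonant, before a consonant other than r, m, n, p, b, f, v.
dilalyus ~ dilolyos, tinrokug ~ tinrokog — Sakaien u corresponds to Fehanar o after a consonant, before a consonant other than r, m, n, p, b, f, v.
Applying these to Sakaien 'vakusi':
  vakusi → vokusi   (a→o after a consonant, before a consonant other than r, m, n, p, b, f, v)
  vokusi → vokosi   (u→o after a consonant, before a consonant other than r, m, n, p, b, f, v)
So the Fehanar cognate is 'vokosi'.

vokosi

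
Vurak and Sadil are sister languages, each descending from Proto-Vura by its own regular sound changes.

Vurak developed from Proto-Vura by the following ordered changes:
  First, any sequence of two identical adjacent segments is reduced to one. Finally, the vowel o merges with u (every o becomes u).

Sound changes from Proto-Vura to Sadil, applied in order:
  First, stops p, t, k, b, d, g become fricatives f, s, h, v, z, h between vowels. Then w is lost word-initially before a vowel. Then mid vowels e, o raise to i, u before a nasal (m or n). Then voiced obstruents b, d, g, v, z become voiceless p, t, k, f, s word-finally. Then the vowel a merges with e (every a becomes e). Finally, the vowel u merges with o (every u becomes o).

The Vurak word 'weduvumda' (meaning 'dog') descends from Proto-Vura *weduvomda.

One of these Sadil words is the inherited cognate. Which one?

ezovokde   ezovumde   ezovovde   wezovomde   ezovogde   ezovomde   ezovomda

ezovomde

Sadil: *weduvomda
  weduvomda → wezuvomda   [intervocalic lenition]
  wezuvomda → ezuvomda   [glide loss]
  ezuvomda → ezuvumda   [pre-nasal raising]
  ezuvumda (rule 4 does not apply)
  ezuvumda → ezuvumde   [vowel merger]
  ezuvumde → ezovomde   [vowel merger]
  giving Sadil ezovomde.
Only 'ezovomde' matches the regular Sadil development of *weduvomda.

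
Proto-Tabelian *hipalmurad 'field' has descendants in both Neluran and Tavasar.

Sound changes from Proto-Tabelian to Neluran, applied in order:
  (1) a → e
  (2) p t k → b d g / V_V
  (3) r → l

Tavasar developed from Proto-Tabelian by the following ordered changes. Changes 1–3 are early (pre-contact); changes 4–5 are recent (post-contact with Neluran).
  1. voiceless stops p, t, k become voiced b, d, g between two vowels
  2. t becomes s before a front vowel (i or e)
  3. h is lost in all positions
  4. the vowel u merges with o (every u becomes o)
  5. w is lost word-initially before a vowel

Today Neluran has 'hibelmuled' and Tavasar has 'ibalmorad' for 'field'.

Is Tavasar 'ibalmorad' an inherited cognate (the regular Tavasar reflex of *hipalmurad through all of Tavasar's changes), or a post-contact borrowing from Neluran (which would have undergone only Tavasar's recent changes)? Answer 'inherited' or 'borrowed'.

inherited

If inherited, *hipalmurad would pass through all of Tavasar's changes:
Tavasar: *hipalmurad
  hipalmurad → hibalmurad   [intervocalic voicing]
  hibalmurad (rule 2 does not apply)
  hibalmurad → ibalmurad   [h-loss]
  ibalmurad → ibalmorad   [vowel merger]
  ibalmorad (rule 5 does not apply)
  giving Tavasar ibalmorad.
If borrowed from Neluran 'hibelmuled' after the early changes, it would undergo only the recent ones:
  rule 4 (vowel merger): hibelmuled → hibelmoled
  rule 5 (glide loss): no change (hibelmoled)
  ⇒ as a loan: hibelmoled
Tavasar 'ibalmorad' matches the inherited outcome exactly, so it is an inherited cognate, not a loan.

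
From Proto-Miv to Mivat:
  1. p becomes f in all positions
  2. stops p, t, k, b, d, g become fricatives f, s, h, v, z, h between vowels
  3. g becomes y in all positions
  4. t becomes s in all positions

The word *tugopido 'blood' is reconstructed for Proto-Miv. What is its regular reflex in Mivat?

suhofizo

Mivat: *tugopido
  tugopido → tugofido   [unconditioned shift]
  tugofido → tuhofizo   [intervocalic lenition]
  tuhofizo (rule 3 does not apply)
  tuhofizo → suhofizo   [unconditioned shift]
  giving Mivat suhofizo.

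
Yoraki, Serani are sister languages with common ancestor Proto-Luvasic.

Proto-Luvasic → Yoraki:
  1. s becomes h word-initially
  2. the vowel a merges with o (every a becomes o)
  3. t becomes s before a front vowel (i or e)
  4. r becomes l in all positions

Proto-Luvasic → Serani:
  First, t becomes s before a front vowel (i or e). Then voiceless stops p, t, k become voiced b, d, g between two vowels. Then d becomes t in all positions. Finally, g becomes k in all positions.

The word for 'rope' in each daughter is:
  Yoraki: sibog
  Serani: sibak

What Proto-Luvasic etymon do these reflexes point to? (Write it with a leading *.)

*tibag

Position 4: Yoraki has o, Serani has a. Serani preserves a here (none of its changes turn any other segment into a), so the proto-segment is *a.
Position 5: Yoraki has g, Serani has k. Yoraki preserves g here (none of its changes turn any other segment into g), so the proto-segment is *g.
Position 1: Yoraki has s, Serani has s. Taking the neighbouring segments as reconstructed: Yoraki s can only go back to *t; Serani s could go back to *t or *s — the one source consistent with every daughter is *t.
The remaining positions agree across the daughters. Check the candidate against every language:
Yoraki: *tibag > tibog > sibog  (by vowel merger, palatalisation)
Serani: start from *tibag.
  rule 1 (palatalisation): tibag → sibag
  rule 2: no change — sibag
  rule 3: no change — sibag
  rule 4 (unconditioned shift): sibag → sibak
  ⇒ Serani sibak
*tibag is the unique common source.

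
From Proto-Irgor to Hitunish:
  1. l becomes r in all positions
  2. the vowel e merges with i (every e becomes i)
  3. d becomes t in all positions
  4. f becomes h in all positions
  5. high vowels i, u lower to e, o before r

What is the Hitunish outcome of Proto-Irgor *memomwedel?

Hitunish: start from *memomwedel.
  rule 1 (unconditioned shift): memomwedel → memomweder
  rule 2 (vowel merger): memomweder → mimomwidir
  rule 3 (unconditioned shift): mimomwidir → mimomwitir
  rule 4: no change — mimomwitir
  rule 5 (pre-rhotic lowering): mimomwitir → mimomwiter
  ⇒ Hitunish mimomwiter

mimomwiter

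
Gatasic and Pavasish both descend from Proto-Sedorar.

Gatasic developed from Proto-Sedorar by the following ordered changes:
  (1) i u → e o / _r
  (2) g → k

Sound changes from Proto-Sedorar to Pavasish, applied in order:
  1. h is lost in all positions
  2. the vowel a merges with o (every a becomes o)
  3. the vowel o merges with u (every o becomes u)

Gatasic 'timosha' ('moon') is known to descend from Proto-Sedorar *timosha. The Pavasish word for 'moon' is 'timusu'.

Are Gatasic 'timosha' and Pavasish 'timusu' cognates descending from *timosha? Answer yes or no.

Derive the expected Pavasish reflex of *timosha:
Pavasish: start from *timosha.
  rule 1 (h-loss): timosha → timosa
  rule 2 (vowel merger): timosa → timoso
  rule 3 (vowel merger): timoso → timusu
  ⇒ Pavasish timusu
Pavasish 'timusu' matches the regular reflex exactly, so the pair is cognate.

yes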